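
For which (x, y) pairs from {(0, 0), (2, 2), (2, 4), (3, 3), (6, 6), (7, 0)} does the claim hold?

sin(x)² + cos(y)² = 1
(0, 0), (2, 2), (3, 3), (6, 6)

Testing each pair:
(0, 0): LHS = 1, RHS = 1 → holds
(2, 2): LHS = cos(2)² + sin(2)² = 1, RHS = 1 → holds
(2, 4): LHS = cos(4)² + sin(2)² ≈ 1.254, RHS = 1 → fails
(3, 3): LHS = sin(3)² + cos(3)² = 1, RHS = 1 → holds
(6, 6): LHS = sin(6)² + cos(6)² = 1, RHS = 1 → holds
(7, 0): LHS = sin(7)² + 1 ≈ 1.432, RHS = 1 → fails

4 of 6 pairs satisfy the claim.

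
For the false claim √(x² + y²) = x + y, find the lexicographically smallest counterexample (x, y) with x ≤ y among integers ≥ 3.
(x, y) = (3, 3)

Substituting (3, 3) into the claim:
LHS = √(3² + 3²) = 3·√(2) ≈ 4.243
RHS = 3 + 3 = 6

Since LHS ≠ RHS, this pair disproves the claim, and no lexicographically smaller pair (x ≤ y, integers ≥ 3) does.

For instance (6, 6) is also a counterexample (LHS = 6·√(2) ≈ 8.485, RHS = 12), but it's lexicographically larger.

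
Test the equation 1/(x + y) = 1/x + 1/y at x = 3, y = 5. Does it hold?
Substituting x = 3, y = 5:

LHS = 1/(3 + 5) = 1/8
RHS = 1/3 + 1/5 = 8/15

LHS ≠ RHS, so the equation does not hold at this point.

Answer: Fails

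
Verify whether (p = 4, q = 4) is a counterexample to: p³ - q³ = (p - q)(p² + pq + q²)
Substituting p = 4, q = 4:
LHS = 4³ - 4³ = 0
RHS = (4 - 4)(4² + 4·4 + 4²) = 0

The sides agree, so this pair does not disprove the claim.

Answer: No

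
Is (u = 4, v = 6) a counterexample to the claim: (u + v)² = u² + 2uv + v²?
Substituting u = 4, v = 6:
LHS = (4 + 6)² = 100
RHS = 4² + 2·4·6 + 6² = 100

The sides agree, so this pair does not disprove the claim.

Answer: No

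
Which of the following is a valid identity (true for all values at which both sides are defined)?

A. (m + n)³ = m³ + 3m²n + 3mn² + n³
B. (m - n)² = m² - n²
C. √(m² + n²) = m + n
A

A: holds — e.g. at (4, 6), both sides equal 1000.
B: fails at (3, 7) — LHS = 16, RHS = -40.
C: fails at (5, 5) — LHS = 5·√(2) ≈ 7.071, RHS = 10.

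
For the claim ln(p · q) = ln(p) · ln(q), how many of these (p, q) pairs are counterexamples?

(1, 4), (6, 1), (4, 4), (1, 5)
Testing each pair:
(1, 4): LHS = ln(4) ≈ 1.386, RHS = 0 → counterexample
(6, 1): LHS = ln(6) ≈ 1.792, RHS = 0 → counterexample
(4, 4): LHS = ln(16) ≈ 2.773, RHS = ln(4)² ≈ 1.922 → counterexample
(1, 5): LHS = ln(5) ≈ 1.609, RHS = 0 → counterexample

That makes 4 counterexamples.

Answer: 4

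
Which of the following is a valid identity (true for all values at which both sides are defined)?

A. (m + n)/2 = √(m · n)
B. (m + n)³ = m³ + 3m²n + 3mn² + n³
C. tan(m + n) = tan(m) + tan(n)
A: fails at (1, 2) — LHS = 3/2, RHS = √(2) ≈ 1.414.
B: holds — e.g. at (2, 7), both sides equal 729.
C: fails at (2, 4) — LHS = tan(6) ≈ -0.291, RHS = tan(2) + tan(4) ≈ -1.027.

Answer: B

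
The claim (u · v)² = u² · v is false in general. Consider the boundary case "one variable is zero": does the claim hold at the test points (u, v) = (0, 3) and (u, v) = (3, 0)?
Yes, holds at both test points

At (0, 3): LHS = 0, RHS = 0 → equal
At (3, 0): LHS = 0, RHS = 0 → equal

So the claim does hold at both of these boundary points, even though it is not an identity.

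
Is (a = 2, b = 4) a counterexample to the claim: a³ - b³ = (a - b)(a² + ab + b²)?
Substituting a = 2, b = 4:
LHS = 2³ - 4³ = -56
RHS = (2 - 4)(2² + 2·4 + 4²) = -56

The sides agree, so this pair does not disprove the claim.

Answer: No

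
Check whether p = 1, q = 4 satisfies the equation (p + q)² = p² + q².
Fails

Substituting p = 1, q = 4:

LHS = (1 + 4)² = 25
RHS = 1² + 4² = 17

LHS ≠ RHS, so the equation does not hold at this point.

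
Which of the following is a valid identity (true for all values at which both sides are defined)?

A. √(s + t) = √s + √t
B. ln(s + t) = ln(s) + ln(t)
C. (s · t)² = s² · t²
C

A: fails at (4, 4) — LHS = 2·√(2) ≈ 2.828, RHS = 4.
B: fails at (1, 4) — LHS = ln(5) ≈ 1.609, RHS = ln(4) ≈ 1.386.
C: holds — e.g. at (1, 3), both sides equal 9.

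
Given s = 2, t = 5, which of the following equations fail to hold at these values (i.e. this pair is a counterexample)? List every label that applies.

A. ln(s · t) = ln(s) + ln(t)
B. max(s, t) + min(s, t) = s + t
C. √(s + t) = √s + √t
Evaluating each claim at the given values:
A. LHS = ln(10) ≈ 2.303, RHS = ln(2) + ln(5) ≈ 2.303 → holds here (LHS = RHS)
B. LHS = 7, RHS = 7 → holds here (LHS = RHS)
C. LHS = √(7) ≈ 2.646, RHS = √(2) + √(5) ≈ 3.65 → fails here (LHS ≠ RHS)

Answer: C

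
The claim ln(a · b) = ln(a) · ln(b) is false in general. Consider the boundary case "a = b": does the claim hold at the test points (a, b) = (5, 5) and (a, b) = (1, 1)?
Only at (1, 1)

At (5, 5): LHS = ln(25) ≈ 3.219 ≠ RHS = ln(5)² ≈ 2.59
At (1, 1): LHS = 0, RHS = 0 → equal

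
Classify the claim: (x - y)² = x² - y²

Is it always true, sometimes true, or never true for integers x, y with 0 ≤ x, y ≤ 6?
Sometimes true

It holds at (x, y) = (6, 6) (both sides equal 0), but fails at (x, y) = (5, 3) (LHS = 4, RHS = 16).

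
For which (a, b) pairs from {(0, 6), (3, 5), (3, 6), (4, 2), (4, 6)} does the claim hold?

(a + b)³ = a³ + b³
Testing each pair:
(0, 6): LHS = 216, RHS = 216 → holds
(3, 5): LHS = 512, RHS = 152 → fails
(3, 6): LHS = 729, RHS = 243 → fails
(4, 2): LHS = 216, RHS = 72 → fails
(4, 6): LHS = 1000, RHS = 280 → fails

1 of 5 pairs satisfies the claim.

Answer: (0, 6)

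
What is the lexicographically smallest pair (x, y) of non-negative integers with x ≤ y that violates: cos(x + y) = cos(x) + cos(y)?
Substituting (0, 0) into the claim:
LHS = cos(0 + 0) = 1
RHS = cos(0) + cos(0) = 2

Since LHS ≠ RHS, this pair disproves the claim, and no lexicographically smaller pair (x ≤ y, non-negative integers) does.

For instance (5, 5) is also a counterexample (LHS = cos(10) ≈ -0.8391, RHS = 2·cos(5) ≈ 0.5673), but it's lexicographically larger.

Answer: (x, y) = (0, 0)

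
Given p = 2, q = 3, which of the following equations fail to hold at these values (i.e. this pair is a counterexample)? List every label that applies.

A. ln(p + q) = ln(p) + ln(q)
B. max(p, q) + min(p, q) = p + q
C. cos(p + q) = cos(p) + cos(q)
Evaluating each claim at the given values:
A. LHS = ln(5) ≈ 1.609, RHS = ln(2) + ln(3) ≈ 1.792 → fails here (LHS ≠ RHS)
B. LHS = 5, RHS = 5 → holds here (LHS = RHS)
C. LHS = cos(5) ≈ 0.2837, RHS = cos(3) + cos(2) ≈ -1.406 → fails here (LHS ≠ RHS)

Answer: A, C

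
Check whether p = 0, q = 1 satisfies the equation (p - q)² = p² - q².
Fails

Substituting p = 0, q = 1:

LHS = (0 - 1)² = 1
RHS = 0² - 1² = -1

LHS ≠ RHS, so the equation does not hold at this point.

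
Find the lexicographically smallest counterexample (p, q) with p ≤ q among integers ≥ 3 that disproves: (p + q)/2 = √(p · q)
Substituting (3, 4) into the claim:
LHS = (3 + 4)/2 = 7/2
RHS = √(3 · 4) = 2·√(3) ≈ 3.464

Since LHS ≠ RHS, this pair disproves the claim, and no lexicographically smaller pair (p ≤ q, integers ≥ 3) does.

For instance (4, 7) is also a counterexample (LHS = 11/2, RHS = 2·√(7) ≈ 5.292), but it's lexicographically larger.

Answer: (p, q) = (3, 4)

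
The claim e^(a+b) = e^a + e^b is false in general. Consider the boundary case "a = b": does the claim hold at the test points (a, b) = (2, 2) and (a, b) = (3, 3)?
No, fails at both test points

At (2, 2): LHS = e^4 ≈ 54.6 ≠ RHS = 2·e^2 ≈ 14.78
At (3, 3): LHS = e^6 ≈ 403.4 ≠ RHS = 2·e^3 ≈ 40.17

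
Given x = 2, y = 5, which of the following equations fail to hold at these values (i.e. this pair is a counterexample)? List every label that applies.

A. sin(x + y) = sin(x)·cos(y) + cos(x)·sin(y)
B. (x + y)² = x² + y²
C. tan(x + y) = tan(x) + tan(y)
Evaluating each claim at the given values:
A. LHS = sin(7) ≈ 0.657, RHS = sin(2)·cos(5) + sin(5)·cos(2) ≈ 0.657 → holds here (LHS = RHS)
B. LHS = 49, RHS = 29 → fails here (LHS ≠ RHS)
C. LHS = tan(7) ≈ 0.8714, RHS = tan(5) + tan(2) ≈ -5.566 → fails here (LHS ≠ RHS)

Answer: B, C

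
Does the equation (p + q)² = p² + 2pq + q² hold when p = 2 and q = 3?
Substituting p = 2, q = 3:

LHS = (2 + 3)² = 25
RHS = 2² + 2·2·3 + 3² = 25

LHS = RHS, so the equation holds at this point.

Answer: Holds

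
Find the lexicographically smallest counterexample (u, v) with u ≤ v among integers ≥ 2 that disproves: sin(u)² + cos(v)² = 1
At (2, 2): both sides equal 1, so it holds there.

Substituting (2, 3) into the claim:
LHS = sin(2)² + cos(3)² ≈ 1.807
RHS = 1

Since LHS ≠ RHS, this pair disproves the claim, and no lexicographically smaller pair (u ≤ v, integers ≥ 2) does.

For instance (8, 9) is also a counterexample (LHS = cos(9)² + sin(8)² ≈ 1.809, RHS = 1), but it's lexicographically larger.

Answer: (u, v) = (2, 3)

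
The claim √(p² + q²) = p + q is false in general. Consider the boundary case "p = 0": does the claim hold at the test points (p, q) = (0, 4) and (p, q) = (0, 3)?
Yes, holds at both test points

At (0, 4): LHS = 4, RHS = 4 → equal
At (0, 3): LHS = 3, RHS = 3 → equal

So the claim does hold at both of these boundary points, even though it is not an identity.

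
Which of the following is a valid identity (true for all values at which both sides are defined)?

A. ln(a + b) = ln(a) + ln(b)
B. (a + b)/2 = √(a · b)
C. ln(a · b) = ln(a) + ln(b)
A: fails at (1, 1) — LHS = ln(2) ≈ 0.6931, RHS = 0.
B: fails at (3, 7) — LHS = 5, RHS = √(21) ≈ 4.583.
C: holds — e.g. at (5, 8), both sides equal ln(40) ≈ 3.689.

Answer: C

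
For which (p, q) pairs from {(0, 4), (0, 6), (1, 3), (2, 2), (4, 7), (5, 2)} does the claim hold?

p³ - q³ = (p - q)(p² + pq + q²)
Testing each pair:
(0, 4): LHS = -64, RHS = -64 → holds
(0, 6): LHS = -216, RHS = -216 → holds
(1, 3): LHS = -26, RHS = -26 → holds
(2, 2): LHS = 0, RHS = 0 → holds
(4, 7): LHS = -279, RHS = -279 → holds
(5, 2): LHS = 117, RHS = 117 → holds

Every pair satisfies the claim.

Answer: All pairs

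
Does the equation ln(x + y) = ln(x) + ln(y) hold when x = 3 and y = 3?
Fails

Substituting x = 3, y = 3:

LHS = ln(3 + 3) = ln(6) ≈ 1.792
RHS = ln(3) + ln(3) = 2·ln(3) ≈ 2.197

LHS ≠ RHS, so the equation does not hold at this point.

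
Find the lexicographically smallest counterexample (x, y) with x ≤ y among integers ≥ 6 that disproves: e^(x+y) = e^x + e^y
(x, y) = (6, 6)

Substituting (6, 6) into the claim:
LHS = e^(6+6) = e^12 ≈ 162754.8
RHS = e^6 + e^6 = 2·e^6 ≈ 806.9

Since LHS ≠ RHS, this pair disproves the claim, and no lexicographically smaller pair (x ≤ y, integers ≥ 6) does.

For instance (11, 11) is also a counterexample (LHS = e^22 ≈ 3584912846.1, RHS = 2·e^11 ≈ 119748.3), but it's lexicographically larger.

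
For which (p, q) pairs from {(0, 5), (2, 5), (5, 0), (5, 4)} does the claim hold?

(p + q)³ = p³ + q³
(0, 5), (5, 0)

Testing each pair:
(0, 5): LHS = 125, RHS = 125 → holds
(2, 5): LHS = 343, RHS = 133 → fails
(5, 0): LHS = 125, RHS = 125 → holds
(5, 4): LHS = 729, RHS = 189 → fails

2 of 4 pairs satisfy the claim.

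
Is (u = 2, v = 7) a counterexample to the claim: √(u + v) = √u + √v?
Substituting u = 2, v = 7:
LHS = √(2 + 7) = 3
RHS = √2 + √7 = √(2) + √(7) ≈ 4.06

Since LHS ≠ RHS, this pair disproves the claim.

Answer: Yes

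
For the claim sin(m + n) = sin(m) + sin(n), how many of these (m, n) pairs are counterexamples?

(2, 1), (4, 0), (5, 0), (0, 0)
Testing each pair:
(2, 1): LHS = sin(3) ≈ 0.1411, RHS = sin(1) + sin(2) ≈ 1.751 → counterexample
(4, 0): LHS = sin(4) ≈ -0.7568, RHS = sin(4) ≈ -0.7568 → satisfies claim
(5, 0): LHS = sin(5) ≈ -0.9589, RHS = sin(5) ≈ -0.9589 → satisfies claim
(0, 0): LHS = 0, RHS = 0 → satisfies claim

That makes 1 counterexample.

Answer: 1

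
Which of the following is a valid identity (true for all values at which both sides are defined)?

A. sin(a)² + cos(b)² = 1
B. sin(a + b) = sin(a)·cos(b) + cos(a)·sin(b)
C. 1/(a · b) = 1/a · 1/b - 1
A: fails at (4, 5) — LHS = cos(5)² + sin(4)² ≈ 0.6532, RHS = 1.
B: holds — e.g. at (1, 3), both sides equal sin(4) ≈ -0.7568.
C: fails at (5, 8) — LHS = 1/40, RHS = -39/40.

Answer: B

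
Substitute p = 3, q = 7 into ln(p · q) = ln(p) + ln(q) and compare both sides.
LHS = ln(3 · 7) = ln(21) ≈ 3.045
RHS = ln(3) + ln(7) ≈ 3.045

LHS = RHS: the two sides agree.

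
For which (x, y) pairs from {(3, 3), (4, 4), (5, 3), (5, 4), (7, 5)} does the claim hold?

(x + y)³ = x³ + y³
None

Testing each pair:
(3, 3): LHS = 216, RHS = 54 → fails
(4, 4): LHS = 512, RHS = 128 → fails
(5, 3): LHS = 512, RHS = 152 → fails
(5, 4): LHS = 729, RHS = 189 → fails
(7, 5): LHS = 1728, RHS = 468 → fails

No pair satisfies the claim.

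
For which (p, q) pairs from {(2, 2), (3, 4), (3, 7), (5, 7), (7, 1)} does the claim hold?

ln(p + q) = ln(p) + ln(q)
Testing each pair:
(2, 2): LHS = ln(4) ≈ 1.386, RHS = 2·ln(2) ≈ 1.386 → holds
(3, 4): LHS = ln(7) ≈ 1.946, RHS = ln(3) + ln(4) ≈ 2.485 → fails
(3, 7): LHS = ln(10) ≈ 2.303, RHS = ln(3) + ln(7) ≈ 3.045 → fails
(5, 7): LHS = ln(12) ≈ 2.485, RHS = ln(5) + ln(7) ≈ 3.555 → fails
(7, 1): LHS = ln(8) ≈ 2.079, RHS = ln(7) ≈ 1.946 → fails

1 of 5 pairs satisfies the claim.

Answer: (2, 2)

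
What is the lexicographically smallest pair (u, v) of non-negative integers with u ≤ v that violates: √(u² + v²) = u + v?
At (0, 2): both sides equal 2, so it holds there.
At (0, 7): both sides equal 7, so it holds there.

Substituting (1, 1) into the claim:
LHS = √(1² + 1²) = √(2) ≈ 1.414
RHS = 1 + 1 = 2

Since LHS ≠ RHS, this pair disproves the claim, and no lexicographically smaller pair (u ≤ v, non-negative integers) does.

For instance (3, 3) is also a counterexample (LHS = 3·√(2) ≈ 4.243, RHS = 6), but it's lexicographically larger.

Answer: (u, v) = (1, 1)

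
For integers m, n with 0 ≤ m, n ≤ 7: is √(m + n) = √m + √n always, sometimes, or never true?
It holds at (m, n) = (0, 0) (both sides equal 0), but fails at (m, n) = (2, 7) (LHS = 3, RHS = √(2) + √(7) ≈ 4.06).

Answer: Sometimes true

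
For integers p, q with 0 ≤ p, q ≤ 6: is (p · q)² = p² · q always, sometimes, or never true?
Sometimes true

It holds at (p, q) = (6, 1) (both sides equal 36), but fails at (p, q) = (2, 5) (LHS = 100, RHS = 20).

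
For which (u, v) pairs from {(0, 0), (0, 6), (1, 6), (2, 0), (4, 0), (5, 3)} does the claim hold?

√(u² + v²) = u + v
Testing each pair:
(0, 0): LHS = 0, RHS = 0 → holds
(0, 6): LHS = 6, RHS = 6 → holds
(1, 6): LHS = √(37) ≈ 6.083, RHS = 7 → fails
(2, 0): LHS = 2, RHS = 2 → holds
(4, 0): LHS = 4, RHS = 4 → holds
(5, 3): LHS = √(34) ≈ 5.831, RHS = 8 → fails

4 of 6 pairs satisfy the claim.

Answer: (0, 0), (0, 6), (2, 0), (4, 0)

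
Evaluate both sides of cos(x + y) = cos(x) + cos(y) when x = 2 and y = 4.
LHS = cos(2 + 4) = cos(6) ≈ 0.9602
RHS = cos(2) + cos(4) ≈ -1.07

LHS ≠ RHS (they differ by about 2.03), so the equation does not hold here.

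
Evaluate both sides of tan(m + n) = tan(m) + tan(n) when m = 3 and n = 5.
LHS = tan(3 + 5) = tan(8) ≈ -6.8
RHS = tan(3) + tan(5) ≈ -3.523

LHS ≠ RHS (they differ by about 3.277), so the equation does not hold here.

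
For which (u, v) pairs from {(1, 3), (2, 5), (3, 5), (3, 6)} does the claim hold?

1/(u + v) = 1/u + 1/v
Testing each pair:
(1, 3): LHS = 1/4, RHS = 4/3 → fails
(2, 5): LHS = 1/7, RHS = 7/10 → fails
(3, 5): LHS = 1/8, RHS = 8/15 → fails
(3, 6): LHS = 1/9, RHS = 1/2 → fails

No pair satisfies the claim.

Answer: None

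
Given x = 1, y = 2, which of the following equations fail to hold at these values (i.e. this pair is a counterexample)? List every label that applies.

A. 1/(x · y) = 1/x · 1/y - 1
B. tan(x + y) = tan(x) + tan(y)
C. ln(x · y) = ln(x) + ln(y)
A, B

Evaluating each claim at the given values:
A. LHS = 1/2, RHS = -1/2 → fails here (LHS ≠ RHS)
B. LHS = tan(3) ≈ -0.1425, RHS = tan(2) + tan(1) ≈ -0.6276 → fails here (LHS ≠ RHS)
C. LHS = ln(2) ≈ 0.6931, RHS = ln(2) ≈ 0.6931 → holds here (LHS = RHS)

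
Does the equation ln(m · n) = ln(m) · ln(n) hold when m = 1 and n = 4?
Substituting m = 1, n = 4:

LHS = ln(1 · 4) = ln(4) ≈ 1.386
RHS = ln(1) · ln(4) = 0

LHS ≠ RHS, so the equation does not hold at this point.

Answer: Fails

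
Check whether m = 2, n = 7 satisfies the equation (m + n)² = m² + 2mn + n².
Substituting m = 2, n = 7:

LHS = (2 + 7)² = 81
RHS = 2² + 2·2·7 + 7² = 81

LHS = RHS, so the equation holds at this point.

Answer: Holds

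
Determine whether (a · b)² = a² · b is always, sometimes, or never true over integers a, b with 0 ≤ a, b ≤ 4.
It holds at (a, b) = (1, 1) (both sides equal 1), but fails at (a, b) = (2, 2) (LHS = 16, RHS = 8).

Answer: Sometimes true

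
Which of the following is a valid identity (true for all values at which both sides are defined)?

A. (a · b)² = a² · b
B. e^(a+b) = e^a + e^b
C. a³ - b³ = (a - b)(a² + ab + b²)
C

A: fails at (1, 2) — LHS = 4, RHS = 2.
B: fails at (1, 1) — LHS = e^2 ≈ 7.389, RHS = 2·e ≈ 5.437.
C: holds — e.g. at (2, 3), both sides equal -19.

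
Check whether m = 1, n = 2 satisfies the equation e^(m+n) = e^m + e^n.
Fails

Substituting m = 1, n = 2:

LHS = e^(1+2) = e^3 ≈ 20.09
RHS = e^1 + e^2 = e + e^2 ≈ 10.11

LHS ≠ RHS, so the equation does not hold at this point.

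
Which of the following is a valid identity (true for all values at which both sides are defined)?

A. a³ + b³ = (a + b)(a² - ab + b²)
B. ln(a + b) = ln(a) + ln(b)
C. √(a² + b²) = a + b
A: holds — e.g. at (1, 4), both sides equal 65.
B: fails at (5, 5) — LHS = ln(10) ≈ 2.303, RHS = 2·ln(5) ≈ 3.219.
C: fails at (1, 3) — LHS = √(10) ≈ 3.162, RHS = 4.

Answer: A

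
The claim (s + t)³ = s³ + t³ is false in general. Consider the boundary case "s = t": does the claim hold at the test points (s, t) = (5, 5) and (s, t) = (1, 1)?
No, fails at both test points

At (5, 5): LHS = 1000 ≠ RHS = 250
At (1, 1): LHS = 8 ≠ RHS = 2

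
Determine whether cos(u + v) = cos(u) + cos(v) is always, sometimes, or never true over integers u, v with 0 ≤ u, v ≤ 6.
The claim fails for every pair in the range. For instance at (u, v) = (1, 4): LHS = cos(5) ≈ 0.2837, RHS = cos(4) + cos(1) ≈ -0.1133.

Answer: Never true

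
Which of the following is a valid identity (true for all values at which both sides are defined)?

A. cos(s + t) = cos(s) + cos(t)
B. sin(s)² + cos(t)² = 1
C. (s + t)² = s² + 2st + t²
A: fails at (1, 2) — LHS = cos(3) ≈ -0.99, RHS = cos(2) + cos(1) ≈ 0.1242.
B: fails at (4, 6) — LHS = sin(4)² + cos(6)² ≈ 1.495, RHS = 1.
C: holds — e.g. at (2, 4), both sides equal 36.

Answer: C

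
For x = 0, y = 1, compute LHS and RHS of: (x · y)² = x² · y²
LHS = (0 · 1)² = 0
RHS = 0² · 1² = 0

LHS = RHS: the two sides agree.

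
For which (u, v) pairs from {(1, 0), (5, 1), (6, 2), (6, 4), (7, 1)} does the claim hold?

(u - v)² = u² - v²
(1, 0)

Testing each pair:
(1, 0): LHS = 1, RHS = 1 → holds
(5, 1): LHS = 16, RHS = 24 → fails
(6, 2): LHS = 16, RHS = 32 → fails
(6, 4): LHS = 4, RHS = 20 → fails
(7, 1): LHS = 36, RHS = 48 → fails

1 of 5 pairs satisfies the claim.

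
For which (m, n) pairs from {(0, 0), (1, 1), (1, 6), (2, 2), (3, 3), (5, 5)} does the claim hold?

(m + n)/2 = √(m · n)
Testing each pair:
(0, 0): LHS = 0, RHS = 0 → holds
(1, 1): LHS = 1, RHS = 1 → holds
(1, 6): LHS = 7/2, RHS = √(6) ≈ 2.449 → fails
(2, 2): LHS = 2, RHS = 2 → holds
(3, 3): LHS = 3, RHS = 3 → holds
(5, 5): LHS = 5, RHS = 5 → holds

5 of 6 pairs satisfy the claim.

Answer: (0, 0), (1, 1), (2, 2), (3, 3), (5, 5)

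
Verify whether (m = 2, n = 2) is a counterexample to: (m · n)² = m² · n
Yes

Substituting m = 2, n = 2:
LHS = (2 · 2)² = 16
RHS = 2² · 2 = 8

Since LHS ≠ RHS, this pair disproves the claim.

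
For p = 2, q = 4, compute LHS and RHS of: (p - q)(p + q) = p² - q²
LHS = (2 - 4)(2 + 4) = -12
RHS = 2² - 4² = -12

LHS = RHS: the two sides agree.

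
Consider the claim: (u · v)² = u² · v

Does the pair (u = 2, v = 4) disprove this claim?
Substituting u = 2, v = 4:
LHS = (2 · 4)² = 64
RHS = 2² · 4 = 16

Since LHS ≠ RHS, this pair disproves the claim.

Answer: Yes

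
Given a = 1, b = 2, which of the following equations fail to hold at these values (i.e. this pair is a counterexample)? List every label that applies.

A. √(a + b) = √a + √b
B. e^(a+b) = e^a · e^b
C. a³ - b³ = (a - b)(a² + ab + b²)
A

Evaluating each claim at the given values:
A. LHS = √(3) ≈ 1.732, RHS = 1 + √(2) ≈ 2.414 → fails here (LHS ≠ RHS)
B. LHS = e^3 ≈ 20.09, RHS = e^3 ≈ 20.09 → holds here (LHS = RHS)
C. LHS = -7, RHS = -7 → holds here (LHS = RHS)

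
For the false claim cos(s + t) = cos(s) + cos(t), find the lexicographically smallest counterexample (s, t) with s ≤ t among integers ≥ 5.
Substituting (5, 5) into the claim:
LHS = cos(5 + 5) = cos(10) ≈ -0.8391
RHS = cos(5) + cos(5) = 2·cos(5) ≈ 0.5673

Since LHS ≠ RHS, this pair disproves the claim, and no lexicographically smaller pair (s ≤ t, integers ≥ 5) does.

For instance (7, 8) is also a counterexample (LHS = cos(15) ≈ -0.7597, RHS = cos(8) + cos(7) ≈ 0.6084), but it's lexicographically larger.

Answer: (s, t) = (5, 5)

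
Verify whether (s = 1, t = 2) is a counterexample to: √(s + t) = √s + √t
Substituting s = 1, t = 2:
LHS = √(1 + 2) = √(3) ≈ 1.732
RHS = √1 + √2 = 1 + √(2) ≈ 2.414

Since LHS ≠ RHS, this pair disproves the claim.

Answer: Yes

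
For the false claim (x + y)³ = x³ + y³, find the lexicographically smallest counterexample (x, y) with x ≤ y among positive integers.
Substituting (1, 1) into the claim:
LHS = (1 + 1)³ = 8
RHS = 1³ + 1³ = 2

Since LHS ≠ RHS, this pair disproves the claim, and no lexicographically smaller pair (x ≤ y, positive integers) does.

For instance (1, 3) is also a counterexample (LHS = 64, RHS = 28), but it's lexicographically larger.

Answer: (x, y) = (1, 1)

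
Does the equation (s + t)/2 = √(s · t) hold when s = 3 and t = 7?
Fails

Substituting s = 3, t = 7:

LHS = (3 + 7)/2 = 5
RHS = √(3 · 7) = √(21) ≈ 4.583

LHS ≠ RHS, so the equation does not hold at this point.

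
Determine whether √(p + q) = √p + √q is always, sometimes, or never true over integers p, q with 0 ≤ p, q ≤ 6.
Sometimes true

It holds at (p, q) = (0, 5) (both sides equal √(5) ≈ 2.236), but fails at (p, q) = (5, 1) (LHS = √(6) ≈ 2.449, RHS = 1 + √(5) ≈ 3.236).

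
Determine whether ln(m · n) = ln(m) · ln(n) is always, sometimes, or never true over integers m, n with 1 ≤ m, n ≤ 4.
It holds at (m, n) = (1, 1) (both sides equal 0), but fails at (m, n) = (3, 1) (LHS = ln(3) ≈ 1.099, RHS = 0).

Answer: Sometimes true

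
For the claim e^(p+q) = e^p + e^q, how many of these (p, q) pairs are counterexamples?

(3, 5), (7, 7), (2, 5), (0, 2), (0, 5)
Testing each pair:
(3, 5): LHS = e^8 ≈ 2981, RHS = e^3 + e^5 ≈ 168.5 → counterexample
(7, 7): LHS = e^14 ≈ 1202604.3, RHS = 2·e^7 ≈ 2193 → counterexample
(2, 5): LHS = e^7 ≈ 1097, RHS = e^2 + e^5 ≈ 155.8 → counterexample
(0, 2): LHS = e^2 ≈ 7.389, RHS = 1 + e^2 ≈ 8.389 → counterexample
(0, 5): LHS = e^5 ≈ 148.4, RHS = 1 + e^5 ≈ 149.4 → counterexample

That makes 5 counterexamples.

Answer: 5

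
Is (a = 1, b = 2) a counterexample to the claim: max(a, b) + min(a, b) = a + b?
No

Substituting a = 1, b = 2:
LHS = max(1, 2) + min(1, 2) = 3
RHS = 1 + 2 = 3

The sides agree, so this pair does not disprove the claim.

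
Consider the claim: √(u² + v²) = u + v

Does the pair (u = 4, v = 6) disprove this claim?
Substituting u = 4, v = 6:
LHS = √(4² + 6²) = 2·√(13) ≈ 7.211
RHS = 4 + 6 = 10

Since LHS ≠ RHS, this pair disproves the claim.

Answer: Yes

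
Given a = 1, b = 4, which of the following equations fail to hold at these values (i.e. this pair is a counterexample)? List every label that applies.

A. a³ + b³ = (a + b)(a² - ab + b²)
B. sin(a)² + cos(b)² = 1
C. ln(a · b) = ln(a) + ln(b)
B

Evaluating each claim at the given values:
A. LHS = 65, RHS = 65 → holds here (LHS = RHS)
B. LHS = cos(4)² + sin(1)² ≈ 1.135, RHS = 1 → fails here (LHS ≠ RHS)
C. LHS = ln(4) ≈ 1.386, RHS = ln(4) ≈ 1.386 → holds here (LHS = RHS)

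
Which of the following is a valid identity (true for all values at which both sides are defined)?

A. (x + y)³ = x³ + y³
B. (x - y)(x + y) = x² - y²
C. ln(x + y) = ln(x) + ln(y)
A: fails at (4, 4) — LHS = 512, RHS = 128.
B: holds — e.g. at (1, 5), both sides equal -24.
C: fails at (3, 4) — LHS = ln(7) ≈ 1.946, RHS = ln(3) + ln(4) ≈ 2.485.

Answer: B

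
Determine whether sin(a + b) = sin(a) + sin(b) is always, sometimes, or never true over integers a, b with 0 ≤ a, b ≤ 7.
It holds at (a, b) = (0, 6) (both sides equal sin(6) ≈ -0.2794), but fails at (a, b) = (6, 2) (LHS = sin(8) ≈ 0.9894, RHS = sin(6) + sin(2) ≈ 0.6299).

Answer: Sometimes true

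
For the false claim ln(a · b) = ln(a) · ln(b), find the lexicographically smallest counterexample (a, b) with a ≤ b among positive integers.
(a, b) = (1, 2)

Substituting (1, 2) into the claim:
LHS = ln(1 · 2) = ln(2) ≈ 0.6931
RHS = ln(1) · ln(2) = 0

Since LHS ≠ RHS, this pair disproves the claim, and no lexicographically smaller pair (a ≤ b, positive integers) does.

For instance (4, 4) is also a counterexample (LHS = ln(16) ≈ 2.773, RHS = ln(4)² ≈ 1.922), but it's lexicographically larger.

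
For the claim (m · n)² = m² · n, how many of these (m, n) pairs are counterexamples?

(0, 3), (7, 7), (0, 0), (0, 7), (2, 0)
1

Testing each pair:
(0, 3): LHS = 0, RHS = 0 → satisfies claim
(7, 7): LHS = 2401, RHS = 343 → counterexample
(0, 0): LHS = 0, RHS = 0 → satisfies claim
(0, 7): LHS = 0, RHS = 0 → satisfies claim
(2, 0): LHS = 0, RHS = 0 → satisfies claim

That makes 1 counterexample.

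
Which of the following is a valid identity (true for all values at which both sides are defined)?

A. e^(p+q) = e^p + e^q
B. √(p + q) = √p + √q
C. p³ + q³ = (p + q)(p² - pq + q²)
C

A: fails at (2, 2) — LHS = e^4 ≈ 54.6, RHS = 2·e^2 ≈ 14.78.
B: fails at (4, 6) — LHS = √(10) ≈ 3.162, RHS = 2 + √(6) ≈ 4.449.
C: holds — e.g. at (4, 4), both sides equal 128.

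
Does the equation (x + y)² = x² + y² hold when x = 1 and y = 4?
Fails

Substituting x = 1, y = 4:

LHS = (1 + 4)² = 25
RHS = 1² + 4² = 17

LHS ≠ RHS, so the equation does not hold at this point.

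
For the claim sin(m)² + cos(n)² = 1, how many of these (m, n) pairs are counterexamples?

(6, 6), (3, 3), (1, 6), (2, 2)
1

Testing each pair:
(6, 6): LHS = sin(6)² + cos(6)² = 1, RHS = 1 → satisfies claim
(3, 3): LHS = sin(3)² + cos(3)² = 1, RHS = 1 → satisfies claim
(1, 6): LHS = sin(1)² + cos(6)² ≈ 1.63, RHS = 1 → counterexample
(2, 2): LHS = cos(2)² + sin(2)² = 1, RHS = 1 → satisfies claim

That makes 1 counterexample.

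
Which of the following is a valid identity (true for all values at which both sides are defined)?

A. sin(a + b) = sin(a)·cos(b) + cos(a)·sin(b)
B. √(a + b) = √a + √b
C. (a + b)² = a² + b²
A

A: holds — e.g. at (3, 3), both sides equal sin(6) ≈ -0.2794.
B: fails at (6, 7) — LHS = √(13) ≈ 3.606, RHS = √(6) + √(7) ≈ 5.095.
C: fails at (2, 3) — LHS = 25, RHS = 13.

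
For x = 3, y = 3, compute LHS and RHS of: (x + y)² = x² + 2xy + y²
LHS = (3 + 3)² = 36
RHS = 3² + 2·3·3 + 3² = 36

LHS = RHS: the two sides agree.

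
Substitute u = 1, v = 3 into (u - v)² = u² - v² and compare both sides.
LHS = (1 - 3)² = 4
RHS = 1² - 3² = -8

LHS ≠ RHS, so the equation does not hold here.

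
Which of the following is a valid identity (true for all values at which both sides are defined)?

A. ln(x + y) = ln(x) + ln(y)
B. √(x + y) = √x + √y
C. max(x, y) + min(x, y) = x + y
A: fails at (2, 7) — LHS = ln(9) ≈ 2.197, RHS = ln(2) + ln(7) ≈ 2.639.
B: fails at (3, 4) — LHS = √(7) ≈ 2.646, RHS = √(3) + 2 ≈ 3.732.
C: holds — e.g. at (3, 4), both sides equal 7.

Answer: C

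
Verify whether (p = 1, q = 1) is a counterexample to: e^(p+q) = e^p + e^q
Yes

Substituting p = 1, q = 1:
LHS = e^(1+1) = e^2 ≈ 7.389
RHS = e^1 + e^1 = 2·e ≈ 5.437

Since LHS ≠ RHS, this pair disproves the claim.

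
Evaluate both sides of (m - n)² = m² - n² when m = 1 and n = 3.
LHS = (1 - 3)² = 4
RHS = 1² - 3² = -8

LHS ≠ RHS, so the equation does not hold here.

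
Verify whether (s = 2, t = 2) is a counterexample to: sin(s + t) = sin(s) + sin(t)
Substituting s = 2, t = 2:
LHS = sin(2 + 2) = sin(4) ≈ -0.7568
RHS = sin(2) + sin(2) = 2·sin(2) ≈ 1.819

Since LHS ≠ RHS, this pair disproves the claim.

Answer: Yes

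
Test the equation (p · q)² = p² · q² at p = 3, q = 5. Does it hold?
Holds

Substituting p = 3, q = 5:

LHS = (3 · 5)² = 225
RHS = 3² · 5² = 225

LHS = RHS, so the equation holds at this point.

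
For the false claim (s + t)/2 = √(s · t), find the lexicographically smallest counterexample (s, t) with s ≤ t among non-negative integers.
Substituting (0, 1) into the claim:
LHS = (0 + 1)/2 = 1/2
RHS = √(0 · 1) = 0

Since LHS ≠ RHS, this pair disproves the claim, and no lexicographically smaller pair (s ≤ t, non-negative integers) does.

For instance (0, 2) is also a counterexample (LHS = 1, RHS = 0), but it's lexicographically larger.

Answer: (s, t) = (0, 1)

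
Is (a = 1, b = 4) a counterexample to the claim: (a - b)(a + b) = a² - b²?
No

Substituting a = 1, b = 4:
LHS = (1 - 4)(1 + 4) = -15
RHS = 1² - 4² = -15

The sides agree, so this pair does not disprove the claim.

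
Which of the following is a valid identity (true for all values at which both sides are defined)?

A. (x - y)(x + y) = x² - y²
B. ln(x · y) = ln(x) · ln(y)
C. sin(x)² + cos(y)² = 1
A

A: holds — e.g. at (1, 1), both sides equal 0.
B: fails at (3, 3) — LHS = ln(9) ≈ 2.197, RHS = ln(3)² ≈ 1.207.
C: fails at (5, 8) — LHS = cos(8)² + sin(5)² ≈ 0.9407, RHS = 1.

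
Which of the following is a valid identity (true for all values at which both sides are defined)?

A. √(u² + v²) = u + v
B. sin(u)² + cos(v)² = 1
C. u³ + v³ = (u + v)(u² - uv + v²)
C

A: fails at (3, 3) — LHS = 3·√(2) ≈ 4.243, RHS = 6.
B: fails at (2, 5) — LHS = cos(5)² + sin(2)² ≈ 0.9073, RHS = 1.
C: holds — e.g. at (2, 7), both sides equal 351.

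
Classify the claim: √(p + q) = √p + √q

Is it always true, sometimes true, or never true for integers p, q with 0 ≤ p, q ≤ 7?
It holds at (p, q) = (0, 7) (both sides equal √(7) ≈ 2.646), but fails at (p, q) = (2, 3) (LHS = √(5) ≈ 2.236, RHS = √(2) + √(3) ≈ 3.146).

Answer: Sometimes true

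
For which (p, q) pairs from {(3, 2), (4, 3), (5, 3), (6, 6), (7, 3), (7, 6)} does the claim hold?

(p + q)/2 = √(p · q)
Testing each pair:
(3, 2): LHS = 5/2, RHS = √(6) ≈ 2.449 → fails
(4, 3): LHS = 7/2, RHS = 2·√(3) ≈ 3.464 → fails
(5, 3): LHS = 4, RHS = √(15) ≈ 3.873 → fails
(6, 6): LHS = 6, RHS = 6 → holds
(7, 3): LHS = 5, RHS = √(21) ≈ 4.583 → fails
(7, 6): LHS = 13/2, RHS = √(42) ≈ 6.481 → fails

1 of 6 pairs satisfies the claim.

Answer: (6, 6)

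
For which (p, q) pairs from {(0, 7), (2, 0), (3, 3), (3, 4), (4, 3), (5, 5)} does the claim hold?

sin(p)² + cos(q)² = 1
Testing each pair:
(0, 7): LHS = cos(7)² ≈ 0.5684, RHS = 1 → fails
(2, 0): LHS = sin(2)² + 1 ≈ 1.827, RHS = 1 → fails
(3, 3): LHS = sin(3)² + cos(3)² = 1, RHS = 1 → holds
(3, 4): LHS = sin(3)² + cos(4)² ≈ 0.4472, RHS = 1 → fails
(4, 3): LHS = sin(4)² + cos(3)² ≈ 1.553, RHS = 1 → fails
(5, 5): LHS = cos(5)² + sin(5)² = 1, RHS = 1 → holds

2 of 6 pairs satisfy the claim.

Answer: (3, 3), (5, 5)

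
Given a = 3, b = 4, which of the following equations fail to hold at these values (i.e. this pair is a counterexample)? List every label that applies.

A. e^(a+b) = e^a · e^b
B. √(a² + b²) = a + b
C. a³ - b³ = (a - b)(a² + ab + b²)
B

Evaluating each claim at the given values:
A. LHS = e^7 ≈ 1097, RHS = e^7 ≈ 1097 → holds here (LHS = RHS)
B. LHS = 5, RHS = 7 → fails here (LHS ≠ RHS)
C. LHS = -37, RHS = -37 → holds here (LHS = RHS)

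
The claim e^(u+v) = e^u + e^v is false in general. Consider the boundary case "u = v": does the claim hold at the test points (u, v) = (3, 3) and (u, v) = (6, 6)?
At (3, 3): LHS = e^6 ≈ 403.4 ≠ RHS = 2·e^3 ≈ 40.17
At (6, 6): LHS = e^12 ≈ 162754.8 ≠ RHS = 2·e^6 ≈ 806.9

Answer: No, fails at both test points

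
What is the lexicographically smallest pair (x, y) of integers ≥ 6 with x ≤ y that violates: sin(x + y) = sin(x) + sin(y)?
Substituting (6, 6) into the claim:
LHS = sin(6 + 6) = sin(12) ≈ -0.5366
RHS = sin(6) + sin(6) = 2·sin(6) ≈ -0.5588

Since LHS ≠ RHS, this pair disproves the claim, and no lexicographically smaller pair (x ≤ y, integers ≥ 6) does.

For instance (8, 10) is also a counterexample (LHS = sin(18) ≈ -0.751, RHS = sin(10) + sin(8) ≈ 0.4453), but it's lexicographically larger.

Answer: (x, y) = (6, 6)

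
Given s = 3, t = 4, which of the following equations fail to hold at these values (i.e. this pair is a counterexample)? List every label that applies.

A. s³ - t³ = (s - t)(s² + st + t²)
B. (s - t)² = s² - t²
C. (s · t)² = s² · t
Evaluating each claim at the given values:
A. LHS = -37, RHS = -37 → holds here (LHS = RHS)
B. LHS = 1, RHS = -7 → fails here (LHS ≠ RHS)
C. LHS = 144, RHS = 36 → fails here (LHS ≠ RHS)

Answer: B, C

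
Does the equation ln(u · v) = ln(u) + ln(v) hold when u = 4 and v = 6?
Holds

Substituting u = 4, v = 6:

LHS = ln(4 · 6) = ln(24) ≈ 3.178
RHS = ln(4) + ln(6) ≈ 3.178

LHS = RHS, so the equation holds at this point.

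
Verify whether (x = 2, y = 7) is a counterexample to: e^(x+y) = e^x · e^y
No

Substituting x = 2, y = 7:
LHS = e^(2+7) = e^9 ≈ 8103
RHS = e^2 · e^7 = e^9 ≈ 8103

The sides agree, so this pair does not disprove the claim.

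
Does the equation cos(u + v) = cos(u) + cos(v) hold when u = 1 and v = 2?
Fails

Substituting u = 1, v = 2:

LHS = cos(1 + 2) = cos(3) ≈ -0.99
RHS = cos(1) + cos(2) ≈ 0.1242

LHS ≠ RHS, so the equation does not hold at this point.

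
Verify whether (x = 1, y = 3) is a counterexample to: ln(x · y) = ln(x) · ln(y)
Substituting x = 1, y = 3:
LHS = ln(1 · 3) = ln(3) ≈ 1.099
RHS = ln(1) · ln(3) = 0

Since LHS ≠ RHS, this pair disproves the claim.

Answer: Yes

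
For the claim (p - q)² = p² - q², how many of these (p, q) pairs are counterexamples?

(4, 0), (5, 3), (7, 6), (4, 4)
Testing each pair:
(4, 0): LHS = 16, RHS = 16 → satisfies claim
(5, 3): LHS = 4, RHS = 16 → counterexample
(7, 6): LHS = 1, RHS = 13 → counterexample
(4, 4): LHS = 0, RHS = 0 → satisfies claim

That makes 2 counterexamples.

Answer: 2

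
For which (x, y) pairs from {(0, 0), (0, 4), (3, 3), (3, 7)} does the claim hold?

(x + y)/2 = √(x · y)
(0, 0), (3, 3)

Testing each pair:
(0, 0): LHS = 0, RHS = 0 → holds
(0, 4): LHS = 2, RHS = 0 → fails
(3, 3): LHS = 3, RHS = 3 → holds
(3, 7): LHS = 5, RHS = √(21) ≈ 4.583 → fails

2 of 4 pairs satisfy the claim.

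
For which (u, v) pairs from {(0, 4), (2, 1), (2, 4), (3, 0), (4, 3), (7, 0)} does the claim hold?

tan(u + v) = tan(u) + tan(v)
Testing each pair:
(0, 4): LHS = tan(4) ≈ 1.158, RHS = tan(4) ≈ 1.158 → holds
(2, 1): LHS = tan(3) ≈ -0.1425, RHS = tan(2) + tan(1) ≈ -0.6276 → fails
(2, 4): LHS = tan(6) ≈ -0.291, RHS = tan(2) + tan(4) ≈ -1.027 → fails
(3, 0): LHS = tan(3) ≈ -0.1425, RHS = tan(3) ≈ -0.1425 → holds
(4, 3): LHS = tan(7) ≈ 0.8714, RHS = tan(3) + tan(4) ≈ 1.015 → fails
(7, 0): LHS = tan(7) ≈ 0.8714, RHS = tan(7) ≈ 0.8714 → holds

3 of 6 pairs satisfy the claim.

Answer: (0, 4), (3, 0), (7, 0)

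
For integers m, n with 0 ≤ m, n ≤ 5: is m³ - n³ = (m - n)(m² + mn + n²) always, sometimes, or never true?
Always true

The identity holds for every pair in the range. For instance at (m, n) = (0, 1): both sides equal -1.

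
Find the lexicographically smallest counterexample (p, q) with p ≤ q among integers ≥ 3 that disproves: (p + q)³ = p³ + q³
Substituting (3, 3) into the claim:
LHS = (3 + 3)³ = 216
RHS = 3³ + 3³ = 54

Since LHS ≠ RHS, this pair disproves the claim, and no lexicographically smaller pair (p ≤ q, integers ≥ 3) does.

For instance (4, 8) is also a counterexample (LHS = 1728, RHS = 576), but it's lexicographically larger.

Answer: (p, q) = (3, 3)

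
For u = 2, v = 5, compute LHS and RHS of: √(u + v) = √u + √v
LHS = √(2 + 5) = √(7) ≈ 2.646
RHS = √2 + √5 = √(2) + √(5) ≈ 3.65

LHS ≠ RHS (they differ by about 1.005), so the equation does not hold here.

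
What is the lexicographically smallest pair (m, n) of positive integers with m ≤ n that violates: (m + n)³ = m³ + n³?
Substituting (1, 1) into the claim:
LHS = (1 + 1)³ = 8
RHS = 1³ + 1³ = 2

Since LHS ≠ RHS, this pair disproves the claim, and no lexicographically smaller pair (m ≤ n, positive integers) does.

For instance (2, 5) is also a counterexample (LHS = 343, RHS = 133), but it's lexicographically larger.

Answer: (m, n) = (1, 1)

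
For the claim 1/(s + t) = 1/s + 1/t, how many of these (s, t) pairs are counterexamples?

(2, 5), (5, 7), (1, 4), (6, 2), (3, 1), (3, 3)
6

Testing each pair:
(2, 5): LHS = 1/7, RHS = 7/10 → counterexample
(5, 7): LHS = 1/12, RHS = 12/35 → counterexample
(1, 4): LHS = 1/5, RHS = 5/4 → counterexample
(6, 2): LHS = 1/8, RHS = 2/3 → counterexample
(3, 1): LHS = 1/4, RHS = 4/3 → counterexample
(3, 3): LHS = 1/6, RHS = 2/3 → counterexample

That makes 6 counterexamples.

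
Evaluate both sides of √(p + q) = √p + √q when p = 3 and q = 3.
LHS = √(3 + 3) = √(6) ≈ 2.449
RHS = √3 + √3 = 2·√(3) ≈ 3.464

LHS ≠ RHS (they differ by about 1.015), so the equation does not hold here.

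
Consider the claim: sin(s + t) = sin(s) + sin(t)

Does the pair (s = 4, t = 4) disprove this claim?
Yes

Substituting s = 4, t = 4:
LHS = sin(4 + 4) = sin(8) ≈ 0.9894
RHS = sin(4) + sin(4) = 2·sin(4) ≈ -1.514

Since LHS ≠ RHS, this pair disproves the claim.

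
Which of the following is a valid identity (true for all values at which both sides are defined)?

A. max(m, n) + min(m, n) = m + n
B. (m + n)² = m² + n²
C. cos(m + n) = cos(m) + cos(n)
A

A: holds — e.g. at (2, 3), both sides equal 5.
B: fails at (2, 3) — LHS = 25, RHS = 13.
C: fails at (1, 2) — LHS = cos(3) ≈ -0.99, RHS = cos(2) + cos(1) ≈ 0.1242.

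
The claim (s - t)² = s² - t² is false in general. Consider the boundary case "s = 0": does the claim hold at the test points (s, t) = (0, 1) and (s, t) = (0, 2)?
At (0, 1): LHS = 1 ≠ RHS = -1
At (0, 2): LHS = 4 ≠ RHS = -4

Answer: No, fails at both test points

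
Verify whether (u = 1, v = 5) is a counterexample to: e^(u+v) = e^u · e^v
No

Substituting u = 1, v = 5:
LHS = e^(1+5) = e^6 ≈ 403.4
RHS = e^1 · e^5 = e^6 ≈ 403.4

The sides agree, so this pair does not disprove the claim.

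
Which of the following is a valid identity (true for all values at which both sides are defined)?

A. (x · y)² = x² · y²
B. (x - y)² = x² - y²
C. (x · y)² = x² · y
A: holds — e.g. at (2, 4), both sides equal 64.
B: fails at (4, 5) — LHS = 1, RHS = -9.
C: fails at (2, 5) — LHS = 100, RHS = 20.

Answer: A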